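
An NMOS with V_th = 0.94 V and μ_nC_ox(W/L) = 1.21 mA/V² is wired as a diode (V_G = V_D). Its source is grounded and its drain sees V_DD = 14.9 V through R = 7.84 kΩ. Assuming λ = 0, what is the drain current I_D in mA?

I_D = 1.57 mA

With gate tied to drain, V_GS = V_DS ≥ V_GS − V_th, so the device is in saturation.
KCL at the drain: ½ k_n (V_GS − V_th)² = (V_DD − V_GS)/R.
Let x = V_GS − 0.94. Then 4.74 x² + x − 13.96 = 0, giving x = 1.61 V (positive root), so V_GS = 2.55 V.
I_D = (V_DD − V_GS)/R = (14.9 − 2.55) / 7.84 = 1.57 mA.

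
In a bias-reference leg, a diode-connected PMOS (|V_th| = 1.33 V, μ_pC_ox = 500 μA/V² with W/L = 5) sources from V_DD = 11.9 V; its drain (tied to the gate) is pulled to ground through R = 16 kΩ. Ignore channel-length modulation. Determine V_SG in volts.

With gate tied to drain, V_SG = V_SD ≥ V_SG − |V_th|, so the device is in saturation.
k_p = μ_pC_ox · (W/L) = 2.5 mA/V².
KCL at the drain: ½ k_p (V_SG − |V_th|)² = (V_DD − V_SG)/R.
Let x = V_SG − 1.33. Then 20 x² + x − 10.57 = 0, giving x = 0.702 V (positive root), so V_SG = 2.03 V.
I_D = (V_DD − V_SG)/R = (11.9 − 2.03) / 16 = 0.617 mA.

V_SG = 2.03 V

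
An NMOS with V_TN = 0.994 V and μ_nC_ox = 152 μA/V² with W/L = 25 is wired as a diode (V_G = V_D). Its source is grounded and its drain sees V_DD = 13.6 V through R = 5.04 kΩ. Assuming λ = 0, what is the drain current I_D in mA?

I_D = 2.28 mA

With gate tied to drain, V_GS = V_DS ≥ V_GS − V_TN, so the device is in saturation.
k_n = μ_nC_ox · (W/L) = 3.8 mA/V².
KCL at the drain: ½ k_n (V_GS − V_TN)² = (V_DD − V_GS)/R.
Let x = V_GS − 0.994. Then 9.58 x² + x − 12.61 = 0, giving x = 1.1 V (positive root), so V_GS = 2.09 V.
I_D = (V_DD − V_GS)/R = (13.6 − 2.09) / 5.04 = 2.28 mA.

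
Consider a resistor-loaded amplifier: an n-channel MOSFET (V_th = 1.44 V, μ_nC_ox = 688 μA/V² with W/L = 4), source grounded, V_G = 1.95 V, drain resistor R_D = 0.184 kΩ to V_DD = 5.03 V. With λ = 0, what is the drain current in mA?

I_D = 0.358 mA

V_GS = V_G = 1.95 V, so V_ov = 1.95 − 1.44 = 0.51 V.
k_n = μ_nC_ox · (W/L) = 2.752 mA/V².
Assume saturation: I_D = ½ k_n V_ov² = 0.5 × 2.752 × 0.51² = 0.358 mA, giving V_DS = V_DD − I_D R_D = 5.03 − 0.358 × 0.184 = 4.96 V.
V_DS = 4.96 V ≥ V_ov = 0.51 V, confirming saturation.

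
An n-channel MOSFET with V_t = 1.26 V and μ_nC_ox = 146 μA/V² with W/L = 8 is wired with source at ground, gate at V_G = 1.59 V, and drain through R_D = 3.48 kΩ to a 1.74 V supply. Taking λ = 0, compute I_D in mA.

I_D = 0.0636 mA

V_GS = V_G = 1.59 V, so V_ov = 1.59 − 1.26 = 0.33 V.
k_n = μ_nC_ox · (W/L) = 1.168 mA/V².
Assume saturation: I_D = ½ k_n V_ov² = 0.5 × 1.168 × 0.33² = 0.0636 mA, giving V_DS = V_DD − I_D R_D = 1.74 − 0.0636 × 3.48 = 1.52 V.
V_DS = 1.52 V ≥ V_ov = 0.33 V, confirming saturation.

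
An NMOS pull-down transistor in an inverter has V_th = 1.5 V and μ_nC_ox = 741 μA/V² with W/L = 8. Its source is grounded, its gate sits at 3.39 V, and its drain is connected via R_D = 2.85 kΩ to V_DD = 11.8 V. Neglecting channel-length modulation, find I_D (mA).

I_D = 4.00 mA

V_GS = V_G = 3.39 V, so V_ov = 3.39 − 1.5 = 1.89 V.
k_n = μ_nC_ox · (W/L) = 5.928 mA/V².
Assume saturation: I_D = ½ k_n V_ov² = 0.5 × 5.928 × 1.89² = 10.6 mA, giving V_DS = V_DD − I_D R_D = 11.8 − 10.6 × 2.85 = -18.4 V.
But -18.4 V < V_ov = 1.89 V, so the device is actually in triode.
In triode I_D = k_n[V_ov V_DS − ½ V_DS²] and I_D = (V_DD − V_DS)/R_D. Equating: 8.45 V_DS² − 32.93 V_DS + 11.8 = 0, giving V_DS = 0.399 V (the root below V_ov).
I_D = (11.8 − 0.399) / 2.85 = 4 mA.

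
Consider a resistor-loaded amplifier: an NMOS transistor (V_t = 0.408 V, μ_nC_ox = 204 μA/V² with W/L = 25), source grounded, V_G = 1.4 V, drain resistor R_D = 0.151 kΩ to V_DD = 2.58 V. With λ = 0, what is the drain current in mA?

I_D = 2.51 mA

V_GS = V_G = 1.4 V, so V_ov = 1.4 − 0.408 = 0.992 V.
k_n = μ_nC_ox · (W/L) = 5.1 mA/V².
Assume saturation: I_D = ½ k_n V_ov² = 0.5 × 5.1 × 0.992² = 2.51 mA, giving V_DS = V_DD − I_D R_D = 2.58 − 2.51 × 0.151 = 2.2 V.
V_DS = 2.2 V ≥ V_ov = 0.992 V, confirming saturation.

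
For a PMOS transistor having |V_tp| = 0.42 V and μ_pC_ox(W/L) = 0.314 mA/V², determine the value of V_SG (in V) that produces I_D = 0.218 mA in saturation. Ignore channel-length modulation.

In saturation I_D = ½ k_p (V_SG − |V_tp|)², so V_SG − |V_tp| = √(2 I_D / k_p) = √(2 × 0.218 / 0.314) = 1.18 V.
V_SG = 0.42 + 1.18 = 1.6 V.

V_SG = 1.60 V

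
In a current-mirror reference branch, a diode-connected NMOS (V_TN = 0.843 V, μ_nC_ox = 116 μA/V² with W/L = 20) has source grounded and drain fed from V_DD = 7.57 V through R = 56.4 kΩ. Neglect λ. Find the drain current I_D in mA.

I_D = 0.114 mA

With gate tied to drain, V_GS = V_DS ≥ V_GS − V_TN, so the device is in saturation.
k_n = μ_nC_ox · (W/L) = 2.32 mA/V².
KCL at the drain: ½ k_n (V_GS − V_TN)² = (V_DD − V_GS)/R.
Let x = V_GS − 0.843. Then 65.4 x² + x − 6.727 = 0, giving x = 0.313 V (positive root), so V_GS = 1.16 V.
I_D = (V_DD − V_GS)/R = (7.57 − 1.16) / 56.4 = 0.114 mA.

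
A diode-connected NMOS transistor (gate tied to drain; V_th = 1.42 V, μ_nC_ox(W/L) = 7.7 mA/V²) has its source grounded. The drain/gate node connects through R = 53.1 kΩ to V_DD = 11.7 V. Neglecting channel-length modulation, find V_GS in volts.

V_GS = 1.64 V

With gate tied to drain, V_GS = V_DS ≥ V_GS − V_th, so the device is in saturation.
KCL at the drain: ½ k_n (V_GS − V_th)² = (V_DD − V_GS)/R.
Let x = V_GS − 1.42. Then 204 x² + x − 10.28 = 0, giving x = 0.222 V (positive root), so V_GS = 1.64 V.
I_D = (V_DD − V_GS)/R = (11.7 − 1.64) / 53.1 = 0.189 mA.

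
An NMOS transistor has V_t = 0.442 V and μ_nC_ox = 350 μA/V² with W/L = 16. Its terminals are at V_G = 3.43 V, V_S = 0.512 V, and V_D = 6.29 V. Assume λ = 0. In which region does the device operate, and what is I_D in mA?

Saturation; I_D = 17.2 mA

V_GS = V_G − V_S = 3.43 − 0.512 = 2.92 V; V_DS = V_D − V_S = 6.29 − 0.512 = 5.78 V.
k_n = μ_nC_ox · (W/L) = 5.6 mA/V².
V_ov = V_GS − V_t = 2.92 − 0.442 = 2.48 V.
Since V_DS = 5.78 V ≥ V_ov = 2.48 V, the device is in saturation.
I_D = ½ k_n V_ov² = 0.5 × 5.6 × 2.48² = 17.2 mA.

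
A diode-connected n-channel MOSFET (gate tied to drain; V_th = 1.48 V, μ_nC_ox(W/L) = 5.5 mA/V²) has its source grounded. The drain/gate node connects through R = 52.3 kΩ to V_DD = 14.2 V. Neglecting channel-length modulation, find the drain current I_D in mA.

With gate tied to drain, V_GS = V_DS ≥ V_GS − V_th, so the device is in saturation.
KCL at the drain: ½ k_n (V_GS − V_th)² = (V_DD − V_GS)/R.
Let x = V_GS − 1.48. Then 144 x² + x − 12.72 = 0, giving x = 0.294 V (positive root), so V_GS = 1.77 V.
I_D = (V_DD − V_GS)/R = (14.2 − 1.77) / 52.3 = 0.238 mA.

I_D = 0.238 mA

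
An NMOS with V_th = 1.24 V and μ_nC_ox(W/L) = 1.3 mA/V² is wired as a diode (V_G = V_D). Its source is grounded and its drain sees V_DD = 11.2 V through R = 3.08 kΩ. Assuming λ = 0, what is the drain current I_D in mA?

With gate tied to drain, V_GS = V_DS ≥ V_GS − V_th, so the device is in saturation.
KCL at the drain: ½ k_n (V_GS − V_th)² = (V_DD − V_GS)/R.
Let x = V_GS − 1.24. Then 2 x² + x − 9.96 = 0, giving x = 1.99 V (positive root), so V_GS = 3.23 V.
I_D = (V_DD − V_GS)/R = (11.2 − 3.23) / 3.08 = 2.59 mA.

I_D = 2.59 mA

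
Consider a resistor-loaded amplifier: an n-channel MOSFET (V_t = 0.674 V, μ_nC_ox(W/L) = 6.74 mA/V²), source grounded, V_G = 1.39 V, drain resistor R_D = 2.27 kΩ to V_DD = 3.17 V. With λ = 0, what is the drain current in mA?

V_GS = V_G = 1.39 V, so V_ov = 1.39 − 0.674 = 0.716 V.
Assume saturation: I_D = ½ k_n V_ov² = 0.5 × 6.74 × 0.716² = 1.73 mA, giving V_DS = V_DD − I_D R_D = 3.17 − 1.73 × 2.27 = -0.752 V.
But -0.752 V < V_ov = 0.716 V, so the device is actually in triode.
In triode I_D = k_n[V_ov V_DS − ½ V_DS²] and I_D = (V_DD − V_DS)/R_D. Equating: 7.65 V_DS² − 11.95 V_DS + 3.17 = 0, giving V_DS = 0.338 V (the root below V_ov).
I_D = (3.17 − 0.338) / 2.27 = 1.25 mA.

I_D = 1.25 mA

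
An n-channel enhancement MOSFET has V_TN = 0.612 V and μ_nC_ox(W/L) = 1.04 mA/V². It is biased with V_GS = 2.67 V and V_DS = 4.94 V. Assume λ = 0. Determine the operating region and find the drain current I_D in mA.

V_ov = V_GS − V_TN = 2.67 − 0.612 = 2.06 V.
Since V_DS = 4.94 V ≥ V_ov = 2.06 V, the device is in saturation.
I_D = ½ k_n V_ov² = 0.5 × 1.04 × 2.06² = 2.2 mA.

Saturation; I_D = 2.20 mA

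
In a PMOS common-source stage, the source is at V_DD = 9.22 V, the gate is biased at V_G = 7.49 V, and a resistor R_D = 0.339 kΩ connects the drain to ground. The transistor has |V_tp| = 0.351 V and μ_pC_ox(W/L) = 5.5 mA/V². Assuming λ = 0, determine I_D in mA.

V_SG = V_DD − V_G = 9.22 − 7.49 = 1.73 V, so V_ov = 1.73 − 0.351 = 1.38 V.
Assume saturation: I_D = ½ k_p V_ov² = 0.5 × 5.5 × 1.38² = 5.23 mA, giving V_SD = V_DD − I_D R_D = 9.22 − 5.23 × 0.339 = 7.45 V.
V_SD = 7.45 V ≥ V_ov = 1.38 V, confirming saturation.

I_D = 5.23 mA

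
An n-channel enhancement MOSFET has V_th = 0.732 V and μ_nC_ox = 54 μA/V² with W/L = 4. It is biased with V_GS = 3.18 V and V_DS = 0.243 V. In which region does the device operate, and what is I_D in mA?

Triode; I_D = 0.122 mA

k_n = μ_nC_ox · (W/L) = 0.216 mA/V².
V_ov = V_GS − V_th = 3.18 − 0.732 = 2.45 V.
Since V_DS = 0.243 V < V_ov = 2.45 V, the device is in the triode region.
I_D = k_n [V_ov · V_DS − ½ V_DS²] = 0.216 × [2.45 × 0.243 − 0.5 × 0.243²] = 0.122 mA.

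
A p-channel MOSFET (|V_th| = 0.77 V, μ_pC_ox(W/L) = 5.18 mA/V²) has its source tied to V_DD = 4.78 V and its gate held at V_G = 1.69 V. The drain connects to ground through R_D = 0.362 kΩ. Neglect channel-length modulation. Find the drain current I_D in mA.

V_SG = V_DD − V_G = 4.78 − 1.69 = 3.09 V, so V_ov = 3.09 − 0.77 = 2.32 V.
Assume saturation: I_D = ½ k_p V_ov² = 0.5 × 5.18 × 2.32² = 13.9 mA, giving V_SD = V_DD − I_D R_D = 4.78 − 13.9 × 0.362 = -0.266 V.
But -0.266 V < V_ov = 2.32 V, so the device is actually in triode.
In triode I_D = k_p[V_ov V_SD − ½ V_SD²] and I_D = (V_DD − V_SD)/R_D. Equating: 0.938 V_SD² − 5.35 V_SD + 4.78 = 0, giving V_SD = 1.11 V (the root below V_ov).
I_D = (4.78 − 1.11) / 0.362 = 10.1 mA.

I_D = 10.1 mA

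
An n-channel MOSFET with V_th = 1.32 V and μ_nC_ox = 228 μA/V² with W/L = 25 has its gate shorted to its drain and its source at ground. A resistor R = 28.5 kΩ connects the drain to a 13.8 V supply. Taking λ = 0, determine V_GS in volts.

V_GS = 1.71 V

With gate tied to drain, V_GS = V_DS ≥ V_GS − V_th, so the device is in saturation.
k_n = μ_nC_ox · (W/L) = 5.7 mA/V².
KCL at the drain: ½ k_n (V_GS − V_th)² = (V_DD − V_GS)/R.
Let x = V_GS − 1.32. Then 81.2 x² + x − 12.48 = 0, giving x = 0.386 V (positive root), so V_GS = 1.71 V.
I_D = (V_DD − V_GS)/R = (13.8 − 1.71) / 28.5 = 0.424 mA.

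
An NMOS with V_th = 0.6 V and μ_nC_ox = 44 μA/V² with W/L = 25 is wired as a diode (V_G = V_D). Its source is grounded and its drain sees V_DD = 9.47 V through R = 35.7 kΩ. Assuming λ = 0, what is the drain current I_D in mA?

I_D = 0.230 mA

With gate tied to drain, V_GS = V_DS ≥ V_GS − V_th, so the device is in saturation.
k_n = μ_nC_ox · (W/L) = 1.1 mA/V².
KCL at the drain: ½ k_n (V_GS − V_th)² = (V_DD − V_GS)/R.
Let x = V_GS − 0.6. Then 19.6 x² + x − 8.87 = 0, giving x = 0.647 V (positive root), so V_GS = 1.25 V.
I_D = (V_DD − V_GS)/R = (9.47 − 1.25) / 35.7 = 0.23 mA.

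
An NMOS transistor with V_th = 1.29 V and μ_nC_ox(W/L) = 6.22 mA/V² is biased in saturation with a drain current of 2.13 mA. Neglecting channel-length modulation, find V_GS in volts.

V_GS = 2.12 V

In saturation I_D = ½ k_n (V_GS − V_th)², so V_GS − V_th = √(2 I_D / k_n) = √(2 × 2.13 / 6.22) = 0.828 V.
V_GS = 1.29 + 0.828 = 2.12 V.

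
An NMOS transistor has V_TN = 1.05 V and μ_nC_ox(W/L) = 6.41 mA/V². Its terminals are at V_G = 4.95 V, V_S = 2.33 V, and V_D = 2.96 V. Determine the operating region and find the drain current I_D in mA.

V_GS = V_G − V_S = 4.95 − 2.33 = 2.62 V; V_DS = V_D − V_S = 2.96 − 2.33 = 0.63 V.
V_ov = V_GS − V_TN = 2.62 − 1.05 = 1.57 V.
Since V_DS = 0.63 V < V_ov = 1.57 V, the device is in the triode region.
I_D = k_n [V_ov · V_DS − ½ V_DS²] = 6.41 × [1.57 × 0.63 − 0.5 × 0.63²] = 5.07 mA.

Triode; I_D = 5.07 mA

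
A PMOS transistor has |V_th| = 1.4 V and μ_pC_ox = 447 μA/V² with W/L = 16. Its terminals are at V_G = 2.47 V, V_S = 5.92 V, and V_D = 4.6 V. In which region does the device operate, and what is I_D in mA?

V_SG = V_S − V_G = 5.92 − 2.47 = 3.45 V; V_SD = V_S − V_D = 5.92 − 4.6 = 1.32 V.
k_p = μ_pC_ox · (W/L) = 7.152 mA/V².
V_ov = V_SG − |V_th| = 3.45 − 1.4 = 2.05 V.
Since V_SD = 1.32 V < V_ov = 2.05 V, the device is in the triode region.
I_D = k_p [V_ov · V_SD − ½ V_SD²] = 7.152 × [2.05 × 1.32 − 0.5 × 1.32²] = 13.1 mA.

Triode; I_D = 13.1 mA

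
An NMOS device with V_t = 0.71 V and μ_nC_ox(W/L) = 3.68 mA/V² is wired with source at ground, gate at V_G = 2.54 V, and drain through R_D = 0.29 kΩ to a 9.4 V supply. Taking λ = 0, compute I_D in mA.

V_GS = V_G = 2.54 V, so V_ov = 2.54 − 0.71 = 1.83 V.
Assume saturation: I_D = ½ k_n V_ov² = 0.5 × 3.68 × 1.83² = 6.16 mA, giving V_DS = V_DD − I_D R_D = 9.4 − 6.16 × 0.29 = 7.61 V.
V_DS = 7.61 V ≥ V_ov = 1.83 V, confirming saturation.

I_D = 6.16 mA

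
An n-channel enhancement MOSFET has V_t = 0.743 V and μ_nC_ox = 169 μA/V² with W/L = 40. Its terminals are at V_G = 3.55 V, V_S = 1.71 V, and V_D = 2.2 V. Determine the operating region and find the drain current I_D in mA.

V_GS = V_G − V_S = 3.55 − 1.71 = 1.84 V; V_DS = V_D − V_S = 2.2 − 1.71 = 0.49 V.
k_n = μ_nC_ox · (W/L) = 6.76 mA/V².
V_ov = V_GS − V_t = 1.84 − 0.743 = 1.1 V.
Since V_DS = 0.49 V < V_ov = 1.1 V, the device is in the triode region.
I_D = k_n [V_ov · V_DS − ½ V_DS²] = 6.76 × [1.1 × 0.49 − 0.5 × 0.49²] = 2.82 mA.

Triode; I_D = 2.82 mA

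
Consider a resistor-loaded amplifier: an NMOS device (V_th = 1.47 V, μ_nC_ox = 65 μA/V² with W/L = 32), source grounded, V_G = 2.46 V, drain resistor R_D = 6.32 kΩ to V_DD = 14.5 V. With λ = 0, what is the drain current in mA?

V_GS = V_G = 2.46 V, so V_ov = 2.46 − 1.47 = 0.99 V.
k_n = μ_nC_ox · (W/L) = 2.08 mA/V².
Assume saturation: I_D = ½ k_n V_ov² = 0.5 × 2.08 × 0.99² = 1.02 mA, giving V_DS = V_DD − I_D R_D = 14.5 − 1.02 × 6.32 = 8.06 V.
V_DS = 8.06 V ≥ V_ov = 0.99 V, confirming saturation.

I_D = 1.02 mA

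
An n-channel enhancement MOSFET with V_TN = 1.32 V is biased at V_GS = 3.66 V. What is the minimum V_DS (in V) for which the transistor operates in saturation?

V_DS,sat = 2.34 V

The boundary between triode and saturation is V_DS = V_GS − V_TN = V_ov.
V_ov = 3.66 − 1.32 = 2.34 V.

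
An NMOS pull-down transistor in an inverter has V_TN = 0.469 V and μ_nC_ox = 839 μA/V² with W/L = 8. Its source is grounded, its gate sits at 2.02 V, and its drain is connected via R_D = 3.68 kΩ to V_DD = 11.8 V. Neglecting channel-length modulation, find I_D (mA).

V_GS = V_G = 2.02 V, so V_ov = 2.02 − 0.469 = 1.55 V.
k_n = μ_nC_ox · (W/L) = 6.712 mA/V².
Assume saturation: I_D = ½ k_n V_ov² = 0.5 × 6.712 × 1.55² = 8.07 mA, giving V_DS = V_DD − I_D R_D = 11.8 − 8.07 × 3.68 = -17.9 V.
But -17.9 V < V_ov = 1.55 V, so the device is actually in triode.
In triode I_D = k_n[V_ov V_DS − ½ V_DS²] and I_D = (V_DD − V_DS)/R_D. Equating: 12.4 V_DS² − 39.31 V_DS + 11.8 = 0, giving V_DS = 0.336 V (the root below V_ov).
I_D = (11.8 − 0.336) / 3.68 = 3.12 mA.

I_D = 3.12 mA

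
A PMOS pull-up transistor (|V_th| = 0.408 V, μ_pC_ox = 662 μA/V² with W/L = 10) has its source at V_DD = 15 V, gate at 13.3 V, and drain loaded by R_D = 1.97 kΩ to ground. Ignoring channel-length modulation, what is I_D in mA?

I_D = 5.53 mA

V_SG = V_DD − V_G = 15 − 13.3 = 1.7 V, so V_ov = 1.7 − 0.408 = 1.29 V.
k_p = μ_pC_ox · (W/L) = 6.62 mA/V².
Assume saturation: I_D = ½ k_p V_ov² = 0.5 × 6.62 × 1.29² = 5.53 mA, giving V_SD = V_DD − I_D R_D = 15 − 5.53 × 1.97 = 4.12 V.
V_SD = 4.12 V ≥ V_ov = 1.29 V, confirming saturation.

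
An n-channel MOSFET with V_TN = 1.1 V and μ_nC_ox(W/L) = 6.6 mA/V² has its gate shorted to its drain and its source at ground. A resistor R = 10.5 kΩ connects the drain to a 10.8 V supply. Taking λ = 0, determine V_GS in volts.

With gate tied to drain, V_GS = V_DS ≥ V_GS − V_TN, so the device is in saturation.
KCL at the drain: ½ k_n (V_GS − V_TN)² = (V_DD − V_GS)/R.
Let x = V_GS − 1.1. Then 34.6 x² + x − 9.7 = 0, giving x = 0.515 V (positive root), so V_GS = 1.61 V.
I_D = (V_DD − V_GS)/R = (10.8 − 1.61) / 10.5 = 0.875 mA.

V_GS = 1.61 V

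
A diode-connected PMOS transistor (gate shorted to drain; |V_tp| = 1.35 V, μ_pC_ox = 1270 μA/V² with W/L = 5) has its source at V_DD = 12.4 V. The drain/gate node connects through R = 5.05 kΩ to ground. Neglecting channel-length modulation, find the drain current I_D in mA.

I_D = 2.03 mA

With gate tied to drain, V_SG = V_SD ≥ V_SG − |V_tp|, so the device is in saturation.
k_p = μ_pC_ox · (W/L) = 6.35 mA/V².
KCL at the drain: ½ k_p (V_SG − |V_tp|)² = (V_DD − V_SG)/R.
Let x = V_SG − 1.35. Then 16 x² + x − 11.05 = 0, giving x = 0.8 V (positive root), so V_SG = 2.15 V.
I_D = (V_DD − V_SG)/R = (12.4 − 2.15) / 5.05 = 2.03 mA.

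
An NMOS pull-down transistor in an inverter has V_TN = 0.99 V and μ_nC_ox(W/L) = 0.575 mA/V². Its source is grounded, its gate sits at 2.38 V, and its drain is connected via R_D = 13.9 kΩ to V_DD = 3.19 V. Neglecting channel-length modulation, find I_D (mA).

I_D = 0.209 mA

V_GS = V_G = 2.38 V, so V_ov = 2.38 − 0.99 = 1.39 V.
Assume saturation: I_D = ½ k_n V_ov² = 0.5 × 0.575 × 1.39² = 0.555 mA, giving V_DS = V_DD − I_D R_D = 3.19 − 0.555 × 13.9 = -4.53 V.
But -4.53 V < V_ov = 1.39 V, so the device is actually in triode.
In triode I_D = k_n[V_ov V_DS − ½ V_DS²] and I_D = (V_DD − V_DS)/R_D. Equating: 4 V_DS² − 12.11 V_DS + 3.19 = 0, giving V_DS = 0.291 V (the root below V_ov).
I_D = (3.19 − 0.291) / 13.9 = 0.209 mA.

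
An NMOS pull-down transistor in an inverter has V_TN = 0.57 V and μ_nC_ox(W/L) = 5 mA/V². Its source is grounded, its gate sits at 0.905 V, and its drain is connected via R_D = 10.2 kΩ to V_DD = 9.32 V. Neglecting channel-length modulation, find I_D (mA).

V_GS = V_G = 0.905 V, so V_ov = 0.905 − 0.57 = 0.335 V.
Assume saturation: I_D = ½ k_n V_ov² = 0.5 × 5 × 0.335² = 0.281 mA, giving V_DS = V_DD − I_D R_D = 9.32 − 0.281 × 10.2 = 6.46 V.
V_DS = 6.46 V ≥ V_ov = 0.335 V, confirming saturation.

I_D = 0.281 mA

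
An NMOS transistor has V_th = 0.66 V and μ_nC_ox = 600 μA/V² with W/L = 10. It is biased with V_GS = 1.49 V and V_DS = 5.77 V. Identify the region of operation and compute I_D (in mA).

k_n = μ_nC_ox · (W/L) = 6 mA/V².
V_ov = V_GS − V_th = 1.49 − 0.66 = 0.83 V.
Since V_DS = 5.77 V ≥ V_ov = 0.83 V, the device is in saturation.
I_D = ½ k_n V_ov² = 0.5 × 6 × 0.83² = 2.07 mA.

Saturation; I_D = 2.07 mA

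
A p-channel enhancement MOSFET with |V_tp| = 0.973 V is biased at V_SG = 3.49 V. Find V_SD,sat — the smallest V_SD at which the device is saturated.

V_SD,sat = 2.52 V

The boundary between triode and saturation is V_SD = V_SG − |V_tp| = V_ov.
V_ov = 3.49 − 0.973 = 2.52 V.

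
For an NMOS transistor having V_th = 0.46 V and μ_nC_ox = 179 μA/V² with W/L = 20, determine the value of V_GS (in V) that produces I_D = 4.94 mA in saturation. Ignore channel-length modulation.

k_n = μ_nC_ox · (W/L) = 3.58 mA/V².
In saturation I_D = ½ k_n (V_GS − V_th)², so V_GS − V_th = √(2 I_D / k_n) = √(2 × 4.94 / 3.58) = 1.66 V.
V_GS = 0.46 + 1.66 = 2.12 V.

V_GS = 2.12 V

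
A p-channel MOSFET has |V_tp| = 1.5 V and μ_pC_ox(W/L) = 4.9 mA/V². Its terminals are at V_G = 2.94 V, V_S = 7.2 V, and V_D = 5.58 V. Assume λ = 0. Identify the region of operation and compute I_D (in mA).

Triode; I_D = 15.5 mA

V_SG = V_S − V_G = 7.2 − 2.94 = 4.26 V; V_SD = V_S − V_D = 7.2 − 5.58 = 1.62 V.
V_ov = V_SG − |V_tp| = 4.26 − 1.5 = 2.76 V.
Since V_SD = 1.62 V < V_ov = 2.76 V, the device is in the triode region.
I_D = k_p [V_ov · V_SD − ½ V_SD²] = 4.9 × [2.76 × 1.62 − 0.5 × 1.62²] = 15.5 mA.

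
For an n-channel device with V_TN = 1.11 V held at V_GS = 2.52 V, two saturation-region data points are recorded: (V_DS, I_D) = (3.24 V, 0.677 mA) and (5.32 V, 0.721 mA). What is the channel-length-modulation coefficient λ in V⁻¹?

With V_GS fixed, I_D ∝ (1 + λ V_DS) in saturation, so I_D2/I_D1 = (1 + λ V_DS2)/(1 + λ V_DS1).
0.721/0.677 = 1.065 = (1 + 5.32 λ)/(1 + 3.24 λ).
Solving: λ (I_D1 V_DS2 − I_D2 V_DS1) = I_D2 − I_D1, so λ = (0.721 − 0.677) / (0.677 × 5.32 − 0.721 × 3.24) = 0.044 / 1.27 = 0.0348 V⁻¹.

λ = 0.0348 V⁻¹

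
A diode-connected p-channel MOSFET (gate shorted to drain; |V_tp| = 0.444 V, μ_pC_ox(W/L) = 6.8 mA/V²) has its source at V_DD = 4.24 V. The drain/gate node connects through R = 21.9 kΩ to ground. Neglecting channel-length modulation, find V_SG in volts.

With gate tied to drain, V_SG = V_SD ≥ V_SG − |V_tp|, so the device is in saturation.
KCL at the drain: ½ k_p (V_SG − |V_tp|)² = (V_DD − V_SG)/R.
Let x = V_SG − 0.444. Then 74.5 x² + x − 3.796 = 0, giving x = 0.219 V (positive root), so V_SG = 0.663 V.
I_D = (V_DD − V_SG)/R = (4.24 − 0.663) / 21.9 = 0.163 mA.

V_SG = 0.663 V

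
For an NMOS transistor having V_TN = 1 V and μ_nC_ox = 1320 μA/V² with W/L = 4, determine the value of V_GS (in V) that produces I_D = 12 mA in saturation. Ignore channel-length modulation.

k_n = μ_nC_ox · (W/L) = 5.28 mA/V².
In saturation I_D = ½ k_n (V_GS − V_TN)², so V_GS − V_TN = √(2 I_D / k_n) = √(2 × 12 / 5.28) = 2.13 V.
V_GS = 1 + 2.13 = 3.13 V.

V_GS = 3.13 V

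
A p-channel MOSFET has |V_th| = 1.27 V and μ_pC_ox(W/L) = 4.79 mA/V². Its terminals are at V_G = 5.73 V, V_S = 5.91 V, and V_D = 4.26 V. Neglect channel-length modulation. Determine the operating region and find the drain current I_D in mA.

V_SG = V_S − V_G = 5.91 − 5.73 = 0.18 V; V_SD = V_S − V_D = 5.91 − 4.26 = 1.65 V.
V_SG = 0.18 V < |V_th| = 1.27 V, so the transistor is in cutoff.

Cutoff; I_D = 0 mA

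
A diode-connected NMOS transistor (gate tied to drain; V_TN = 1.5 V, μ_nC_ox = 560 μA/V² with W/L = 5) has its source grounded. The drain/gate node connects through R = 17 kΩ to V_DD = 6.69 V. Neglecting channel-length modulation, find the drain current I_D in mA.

I_D = 0.279 mA

With gate tied to drain, V_GS = V_DS ≥ V_GS − V_TN, so the device is in saturation.
k_n = μ_nC_ox · (W/L) = 2.8 mA/V².
KCL at the drain: ½ k_n (V_GS − V_TN)² = (V_DD − V_GS)/R.
Let x = V_GS − 1.5. Then 23.8 x² + x − 5.19 = 0, giving x = 0.446 V (positive root), so V_GS = 1.95 V.
I_D = (V_DD − V_GS)/R = (6.69 − 1.95) / 17 = 0.279 mA.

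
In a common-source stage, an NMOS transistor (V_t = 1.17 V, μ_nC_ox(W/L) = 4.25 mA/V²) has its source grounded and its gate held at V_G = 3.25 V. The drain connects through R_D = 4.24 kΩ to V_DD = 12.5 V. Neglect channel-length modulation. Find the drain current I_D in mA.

I_D = 2.86 mA

V_GS = V_G = 3.25 V, so V_ov = 3.25 − 1.17 = 2.08 V.
Assume saturation: I_D = ½ k_n V_ov² = 0.5 × 4.25 × 2.08² = 9.19 mA, giving V_DS = V_DD − I_D R_D = 12.5 − 9.19 × 4.24 = -26.5 V.
But -26.5 V < V_ov = 2.08 V, so the device is actually in triode.
In triode I_D = k_n[V_ov V_DS − ½ V_DS²] and I_D = (V_DD − V_DS)/R_D. Equating: 9.01 V_DS² − 38.48 V_DS + 12.5 = 0, giving V_DS = 0.354 V (the root below V_ov).
I_D = (12.5 − 0.354) / 4.24 = 2.86 mA.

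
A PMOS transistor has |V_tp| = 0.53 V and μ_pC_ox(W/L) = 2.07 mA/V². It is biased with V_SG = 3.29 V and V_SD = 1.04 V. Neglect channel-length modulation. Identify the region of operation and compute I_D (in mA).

Triode; I_D = 4.82 mA

V_ov = V_SG − |V_tp| = 3.29 − 0.53 = 2.76 V.
Since V_SD = 1.04 V < V_ov = 2.76 V, the device is in the triode region.
I_D = k_p [V_ov · V_SD − ½ V_SD²] = 2.07 × [2.76 × 1.04 − 0.5 × 1.04²] = 4.82 mA.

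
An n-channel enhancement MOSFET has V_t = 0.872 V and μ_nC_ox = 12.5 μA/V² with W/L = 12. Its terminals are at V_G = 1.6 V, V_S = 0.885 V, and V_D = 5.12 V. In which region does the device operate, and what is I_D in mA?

V_GS = V_G − V_S = 1.6 − 0.885 = 0.715 V; V_DS = V_D − V_S = 5.12 − 0.885 = 4.24 V.
V_GS = 0.715 V < V_t = 0.872 V, so the transistor is in cutoff.

Cutoff; I_D = 0 mA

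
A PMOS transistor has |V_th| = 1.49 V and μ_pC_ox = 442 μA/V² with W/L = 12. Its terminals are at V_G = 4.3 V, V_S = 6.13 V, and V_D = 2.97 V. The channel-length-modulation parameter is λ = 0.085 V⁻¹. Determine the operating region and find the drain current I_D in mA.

Saturation; I_D = 0.389 mA

V_SG = V_S − V_G = 6.13 − 4.3 = 1.83 V; V_SD = V_S − V_D = 6.13 − 2.97 = 3.16 V.
k_p = μ_pC_ox · (W/L) = 5.304 mA/V².
V_ov = V_SG − |V_th| = 1.83 − 1.49 = 0.34 V.
Since V_SD = 3.16 V ≥ V_ov = 0.34 V, the device is in saturation.
I_D = ½ k_p V_ov² (1 + λ V_SD) = 0.5 × 5.304 × 0.34² × (1 + 0.085 × 3.16) = 0.389 mA.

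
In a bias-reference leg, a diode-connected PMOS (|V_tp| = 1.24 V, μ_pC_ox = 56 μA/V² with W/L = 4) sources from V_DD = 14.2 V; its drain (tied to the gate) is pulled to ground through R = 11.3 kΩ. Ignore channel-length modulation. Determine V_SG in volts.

With gate tied to drain, V_SG = V_SD ≥ V_SG − |V_tp|, so the device is in saturation.
k_p = μ_pC_ox · (W/L) = 0.224 mA/V².
KCL at the drain: ½ k_p (V_SG − |V_tp|)² = (V_DD − V_SG)/R.
Let x = V_SG − 1.24. Then 1.27 x² + x − 12.96 = 0, giving x = 2.83 V (positive root), so V_SG = 4.07 V.
I_D = (V_DD − V_SG)/R = (14.2 − 4.07) / 11.3 = 0.897 mA.

V_SG = 4.07 V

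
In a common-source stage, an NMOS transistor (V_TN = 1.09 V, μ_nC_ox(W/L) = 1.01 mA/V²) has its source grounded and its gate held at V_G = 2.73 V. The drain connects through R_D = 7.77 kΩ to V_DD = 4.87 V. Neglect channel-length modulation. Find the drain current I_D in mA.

I_D = 0.576 mA

V_GS = V_G = 2.73 V, so V_ov = 2.73 − 1.09 = 1.64 V.
Assume saturation: I_D = ½ k_n V_ov² = 0.5 × 1.01 × 1.64² = 1.36 mA, giving V_DS = V_DD − I_D R_D = 4.87 − 1.36 × 7.77 = -5.68 V.
But -5.68 V < V_ov = 1.64 V, so the device is actually in triode.
In triode I_D = k_n[V_ov V_DS − ½ V_DS²] and I_D = (V_DD − V_DS)/R_D. Equating: 3.92 V_DS² − 13.87 V_DS + 4.87 = 0, giving V_DS = 0.395 V (the root below V_ov).
I_D = (4.87 − 0.395) / 7.77 = 0.576 mA.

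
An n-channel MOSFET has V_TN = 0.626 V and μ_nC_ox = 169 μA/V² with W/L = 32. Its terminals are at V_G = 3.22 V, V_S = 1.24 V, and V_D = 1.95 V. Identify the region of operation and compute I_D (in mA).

Triode; I_D = 3.84 mA

V_GS = V_G − V_S = 3.22 − 1.24 = 1.98 V; V_DS = V_D − V_S = 1.95 − 1.24 = 0.71 V.
k_n = μ_nC_ox · (W/L) = 5.408 mA/V².
V_ov = V_GS − V_TN = 1.98 − 0.626 = 1.35 V.
Since V_DS = 0.71 V < V_ov = 1.35 V, the device is in the triode region.
I_D = k_n [V_ov · V_DS − ½ V_DS²] = 5.408 × [1.35 × 0.71 − 0.5 × 0.71²] = 3.84 mA.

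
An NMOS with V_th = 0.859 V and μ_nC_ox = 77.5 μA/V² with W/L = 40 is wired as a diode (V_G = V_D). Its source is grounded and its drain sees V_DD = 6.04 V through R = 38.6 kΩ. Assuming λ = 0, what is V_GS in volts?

With gate tied to drain, V_GS = V_DS ≥ V_GS − V_th, so the device is in saturation.
k_n = μ_nC_ox · (W/L) = 3.1 mA/V².
KCL at the drain: ½ k_n (V_GS − V_th)² = (V_DD − V_GS)/R.
Let x = V_GS − 0.859. Then 59.8 x² + x − 5.181 = 0, giving x = 0.286 V (positive root), so V_GS = 1.15 V.
I_D = (V_DD − V_GS)/R = (6.04 − 1.15) / 38.6 = 0.127 mA.

V_GS = 1.15 V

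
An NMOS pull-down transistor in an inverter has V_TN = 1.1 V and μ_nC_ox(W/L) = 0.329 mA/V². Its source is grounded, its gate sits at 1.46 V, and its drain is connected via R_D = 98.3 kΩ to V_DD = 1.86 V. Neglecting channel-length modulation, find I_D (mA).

I_D = 0.0169 mA

V_GS = V_G = 1.46 V, so V_ov = 1.46 − 1.1 = 0.36 V.
Assume saturation: I_D = ½ k_n V_ov² = 0.5 × 0.329 × 0.36² = 0.0213 mA, giving V_DS = V_DD − I_D R_D = 1.86 − 0.0213 × 98.3 = -0.236 V.
But -0.236 V < V_ov = 0.36 V, so the device is actually in triode.
In triode I_D = k_n[V_ov V_DS − ½ V_DS²] and I_D = (V_DD − V_DS)/R_D. Equating: 16.2 V_DS² − 12.64 V_DS + 1.86 = 0, giving V_DS = 0.197 V (the root below V_ov).
I_D = (1.86 − 0.197) / 98.3 = 0.0169 mA.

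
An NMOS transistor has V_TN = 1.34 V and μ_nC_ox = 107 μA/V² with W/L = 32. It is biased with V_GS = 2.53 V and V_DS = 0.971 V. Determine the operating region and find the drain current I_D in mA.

Triode; I_D = 2.34 mA

k_n = μ_nC_ox · (W/L) = 3.424 mA/V².
V_ov = V_GS − V_TN = 2.53 − 1.34 = 1.19 V.
Since V_DS = 0.971 V < V_ov = 1.19 V, the device is in the triode region.
I_D = k_n [V_ov · V_DS − ½ V_DS²] = 3.424 × [1.19 × 0.971 − 0.5 × 0.971²] = 2.34 mA.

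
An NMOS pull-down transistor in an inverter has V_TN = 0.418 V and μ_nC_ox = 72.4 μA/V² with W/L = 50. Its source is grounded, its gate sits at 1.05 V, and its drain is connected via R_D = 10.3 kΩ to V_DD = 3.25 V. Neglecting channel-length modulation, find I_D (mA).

I_D = 0.301 mA

V_GS = V_G = 1.05 V, so V_ov = 1.05 − 0.418 = 0.632 V.
k_n = μ_nC_ox · (W/L) = 3.62 mA/V².
Assume saturation: I_D = ½ k_n V_ov² = 0.5 × 3.62 × 0.632² = 0.723 mA, giving V_DS = V_DD − I_D R_D = 3.25 − 0.723 × 10.3 = -4.2 V.
But -4.2 V < V_ov = 0.632 V, so the device is actually in triode.
In triode I_D = k_n[V_ov V_DS − ½ V_DS²] and I_D = (V_DD − V_DS)/R_D. Equating: 18.6 V_DS² − 24.56 V_DS + 3.25 = 0, giving V_DS = 0.149 V (the root below V_ov).
I_D = (3.25 − 0.149) / 10.3 = 0.301 mA.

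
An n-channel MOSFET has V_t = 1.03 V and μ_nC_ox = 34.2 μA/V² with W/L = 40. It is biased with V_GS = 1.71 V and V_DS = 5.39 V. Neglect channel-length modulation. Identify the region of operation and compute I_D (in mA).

Saturation; I_D = 0.316 mA

k_n = μ_nC_ox · (W/L) = 1.368 mA/V².
V_ov = V_GS − V_t = 1.71 − 1.03 = 0.68 V.
Since V_DS = 5.39 V ≥ V_ov = 0.68 V, the device is in saturation.
I_D = ½ k_n V_ov² = 0.5 × 1.368 × 0.68² = 0.316 mA.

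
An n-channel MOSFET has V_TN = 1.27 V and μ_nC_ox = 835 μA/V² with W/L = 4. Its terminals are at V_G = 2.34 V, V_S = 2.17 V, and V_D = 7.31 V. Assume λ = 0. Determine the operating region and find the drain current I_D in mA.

V_GS = V_G − V_S = 2.34 − 2.17 = 0.17 V; V_DS = V_D − V_S = 7.31 − 2.17 = 5.14 V.
V_GS = 0.17 V < V_TN = 1.27 V, so the transistor is in cutoff.

Cutoff; I_D = 0 mA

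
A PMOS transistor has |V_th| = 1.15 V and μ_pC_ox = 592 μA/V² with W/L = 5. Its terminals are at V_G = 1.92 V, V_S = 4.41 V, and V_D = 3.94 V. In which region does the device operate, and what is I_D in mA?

V_SG = V_S − V_G = 4.41 − 1.92 = 2.49 V; V_SD = V_S − V_D = 4.41 − 3.94 = 0.47 V.
k_p = μ_pC_ox · (W/L) = 2.96 mA/V².
V_ov = V_SG − |V_th| = 2.49 − 1.15 = 1.34 V.
Since V_SD = 0.47 V < V_ov = 1.34 V, the device is in the triode region.
I_D = k_p [V_ov · V_SD − ½ V_SD²] = 2.96 × [1.34 × 0.47 − 0.5 × 0.47²] = 1.54 mA.

Triode; I_D = 1.54 mA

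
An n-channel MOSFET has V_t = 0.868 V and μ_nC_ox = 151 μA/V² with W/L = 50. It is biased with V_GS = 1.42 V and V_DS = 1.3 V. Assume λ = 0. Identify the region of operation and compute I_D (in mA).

k_n = μ_nC_ox · (W/L) = 7.55 mA/V².
V_ov = V_GS − V_t = 1.42 − 0.868 = 0.552 V.
Since V_DS = 1.3 V ≥ V_ov = 0.552 V, the device is in saturation.
I_D = ½ k_n V_ov² = 0.5 × 7.55 × 0.552² = 1.15 mA.

Saturation; I_D = 1.15 mA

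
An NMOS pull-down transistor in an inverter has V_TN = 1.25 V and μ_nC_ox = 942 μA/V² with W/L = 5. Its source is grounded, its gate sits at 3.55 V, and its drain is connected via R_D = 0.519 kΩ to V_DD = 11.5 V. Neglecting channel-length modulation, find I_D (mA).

V_GS = V_G = 3.55 V, so V_ov = 3.55 − 1.25 = 2.3 V.
k_n = μ_nC_ox · (W/L) = 4.71 mA/V².
Assume saturation: I_D = ½ k_n V_ov² = 0.5 × 4.71 × 2.3² = 12.5 mA, giving V_DS = V_DD − I_D R_D = 11.5 − 12.5 × 0.519 = 5.03 V.
V_DS = 5.03 V ≥ V_ov = 2.3 V, confirming saturation.

I_D = 12.5 mA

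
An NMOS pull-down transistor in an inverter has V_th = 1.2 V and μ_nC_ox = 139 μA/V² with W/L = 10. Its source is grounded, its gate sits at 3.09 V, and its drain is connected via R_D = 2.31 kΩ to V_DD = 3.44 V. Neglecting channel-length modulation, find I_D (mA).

V_GS = V_G = 3.09 V, so V_ov = 3.09 − 1.2 = 1.89 V.
k_n = μ_nC_ox · (W/L) = 1.39 mA/V².
Assume saturation: I_D = ½ k_n V_ov² = 0.5 × 1.39 × 1.89² = 2.48 mA, giving V_DS = V_DD − I_D R_D = 3.44 − 2.48 × 2.31 = -2.29 V.
But -2.29 V < V_ov = 1.89 V, so the device is actually in triode.
In triode I_D = k_n[V_ov V_DS − ½ V_DS²] and I_D = (V_DD − V_DS)/R_D. Equating: 1.61 V_DS² − 7.069 V_DS + 3.44 = 0, giving V_DS = 0.557 V (the root below V_ov).
I_D = (3.44 − 0.557) / 2.31 = 1.25 mA.

I_D = 1.25 mA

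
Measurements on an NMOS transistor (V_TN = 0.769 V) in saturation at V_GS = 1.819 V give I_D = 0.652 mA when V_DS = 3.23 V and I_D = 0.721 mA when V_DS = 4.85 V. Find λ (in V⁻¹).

λ = 0.0828 V⁻¹

With V_GS fixed, I_D ∝ (1 + λ V_DS) in saturation, so I_D2/I_D1 = (1 + λ V_DS2)/(1 + λ V_DS1).
0.721/0.652 = 1.106 = (1 + 4.85 λ)/(1 + 3.23 λ).
Solving: λ (I_D1 V_DS2 − I_D2 V_DS1) = I_D2 − I_D1, so λ = (0.721 − 0.652) / (0.652 × 4.85 − 0.721 × 3.23) = 0.069 / 0.833 = 0.0828 V⁻¹.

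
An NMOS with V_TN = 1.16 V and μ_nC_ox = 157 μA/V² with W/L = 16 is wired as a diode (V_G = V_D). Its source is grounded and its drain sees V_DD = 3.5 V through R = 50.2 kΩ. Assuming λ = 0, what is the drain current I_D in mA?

I_D = 0.0429 mA

With gate tied to drain, V_GS = V_DS ≥ V_GS − V_TN, so the device is in saturation.
k_n = μ_nC_ox · (W/L) = 2.512 mA/V².
KCL at the drain: ½ k_n (V_GS − V_TN)² = (V_DD − V_GS)/R.
Let x = V_GS − 1.16. Then 63.1 x² + x − 2.34 = 0, giving x = 0.185 V (positive root), so V_GS = 1.34 V.
I_D = (V_DD − V_GS)/R = (3.5 − 1.34) / 50.2 = 0.0429 mA.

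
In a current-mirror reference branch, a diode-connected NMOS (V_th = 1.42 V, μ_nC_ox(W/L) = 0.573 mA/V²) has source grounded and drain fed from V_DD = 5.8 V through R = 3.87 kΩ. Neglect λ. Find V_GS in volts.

V_GS = 3.01 V

With gate tied to drain, V_GS = V_DS ≥ V_GS − V_th, so the device is in saturation.
KCL at the drain: ½ k_n (V_GS − V_th)² = (V_DD − V_GS)/R.
Let x = V_GS − 1.42. Then 1.11 x² + x − 4.38 = 0, giving x = 1.59 V (positive root), so V_GS = 3.01 V.
I_D = (V_DD − V_GS)/R = (5.8 − 3.01) / 3.87 = 0.722 mA.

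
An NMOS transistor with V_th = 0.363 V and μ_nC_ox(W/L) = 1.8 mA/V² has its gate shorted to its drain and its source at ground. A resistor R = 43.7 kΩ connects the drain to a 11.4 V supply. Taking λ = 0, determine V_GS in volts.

V_GS = 0.880 V

With gate tied to drain, V_GS = V_DS ≥ V_GS − V_th, so the device is in saturation.
KCL at the drain: ½ k_n (V_GS − V_th)² = (V_DD − V_GS)/R.
Let x = V_GS − 0.363. Then 39.3 x² + x − 11.04 = 0, giving x = 0.517 V (positive root), so V_GS = 0.88 V.
I_D = (V_DD − V_GS)/R = (11.4 − 0.88) / 43.7 = 0.241 mA.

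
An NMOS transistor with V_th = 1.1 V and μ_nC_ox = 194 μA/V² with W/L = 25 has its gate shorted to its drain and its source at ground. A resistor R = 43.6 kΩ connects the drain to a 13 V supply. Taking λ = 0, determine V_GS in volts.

With gate tied to drain, V_GS = V_DS ≥ V_GS − V_th, so the device is in saturation.
k_n = μ_nC_ox · (W/L) = 4.85 mA/V².
KCL at the drain: ½ k_n (V_GS − V_th)² = (V_DD − V_GS)/R.
Let x = V_GS − 1.1. Then 106 x² + x − 11.9 = 0, giving x = 0.331 V (positive root), so V_GS = 1.43 V.
I_D = (V_DD − V_GS)/R = (13 − 1.43) / 43.6 = 0.265 mA.

V_GS = 1.43 V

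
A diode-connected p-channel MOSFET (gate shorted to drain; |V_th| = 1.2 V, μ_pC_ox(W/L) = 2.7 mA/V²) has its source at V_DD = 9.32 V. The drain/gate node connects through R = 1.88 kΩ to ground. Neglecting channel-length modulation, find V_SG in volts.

V_SG = 2.80 V

With gate tied to drain, V_SG = V_SD ≥ V_SG − |V_th|, so the device is in saturation.
KCL at the drain: ½ k_p (V_SG − |V_th|)² = (V_DD − V_SG)/R.
Let x = V_SG − 1.2. Then 2.54 x² + x − 8.12 = 0, giving x = 1.6 V (positive root), so V_SG = 2.8 V.
I_D = (V_DD − V_SG)/R = (9.32 − 2.8) / 1.88 = 3.47 mA.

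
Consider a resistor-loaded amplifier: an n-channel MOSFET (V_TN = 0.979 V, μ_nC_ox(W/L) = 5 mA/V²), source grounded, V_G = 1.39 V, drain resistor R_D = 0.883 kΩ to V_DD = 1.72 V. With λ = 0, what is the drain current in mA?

I_D = 0.422 mA

V_GS = V_G = 1.39 V, so V_ov = 1.39 − 0.979 = 0.411 V.
Assume saturation: I_D = ½ k_n V_ov² = 0.5 × 5 × 0.411² = 0.422 mA, giving V_DS = V_DD − I_D R_D = 1.72 − 0.422 × 0.883 = 1.35 V.
V_DS = 1.35 V ≥ V_ov = 0.411 V, confirming saturation.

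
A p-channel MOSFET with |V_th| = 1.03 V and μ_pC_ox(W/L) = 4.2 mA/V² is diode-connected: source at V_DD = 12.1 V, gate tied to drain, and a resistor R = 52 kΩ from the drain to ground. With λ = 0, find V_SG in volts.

V_SG = 1.34 V

With gate tied to drain, V_SG = V_SD ≥ V_SG − |V_th|, so the device is in saturation.
KCL at the drain: ½ k_p (V_SG − |V_th|)² = (V_DD − V_SG)/R.
Let x = V_SG − 1.03. Then 109 x² + x − 11.07 = 0, giving x = 0.314 V (positive root), so V_SG = 1.34 V.
I_D = (V_DD − V_SG)/R = (12.1 − 1.34) / 52 = 0.207 mA.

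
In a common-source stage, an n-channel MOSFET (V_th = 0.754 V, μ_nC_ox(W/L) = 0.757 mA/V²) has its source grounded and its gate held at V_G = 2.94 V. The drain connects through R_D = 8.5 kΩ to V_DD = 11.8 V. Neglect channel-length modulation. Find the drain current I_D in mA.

I_D = 1.27 mA

V_GS = V_G = 2.94 V, so V_ov = 2.94 − 0.754 = 2.19 V.
Assume saturation: I_D = ½ k_n V_ov² = 0.5 × 0.757 × 2.19² = 1.81 mA, giving V_DS = V_DD − I_D R_D = 11.8 − 1.81 × 8.5 = -3.57 V.
But -3.57 V < V_ov = 2.19 V, so the device is actually in triode.
In triode I_D = k_n[V_ov V_DS − ½ V_DS²] and I_D = (V_DD − V_DS)/R_D. Equating: 3.22 V_DS² − 15.07 V_DS + 11.8 = 0, giving V_DS = 0.994 V (the root below V_ov).
I_D = (11.8 − 0.994) / 8.5 = 1.27 mA.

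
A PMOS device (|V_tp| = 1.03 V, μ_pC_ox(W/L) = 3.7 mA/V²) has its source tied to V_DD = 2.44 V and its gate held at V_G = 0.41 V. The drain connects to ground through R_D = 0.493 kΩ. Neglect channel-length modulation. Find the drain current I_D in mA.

V_SG = V_DD − V_G = 2.44 − 0.41 = 2.03 V, so V_ov = 2.03 − 1.03 = 1 V.
Assume saturation: I_D = ½ k_p V_ov² = 0.5 × 3.7 × 1² = 1.85 mA, giving V_SD = V_DD − I_D R_D = 2.44 − 1.85 × 0.493 = 1.53 V.
V_SD = 1.53 V ≥ V_ov = 1 V, confirming saturation.

I_D = 1.85 mA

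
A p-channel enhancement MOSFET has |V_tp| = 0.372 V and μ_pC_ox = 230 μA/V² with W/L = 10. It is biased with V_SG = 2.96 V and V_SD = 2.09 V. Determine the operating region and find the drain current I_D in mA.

Triode; I_D = 7.42 mA

k_p = μ_pC_ox · (W/L) = 2.3 mA/V².
V_ov = V_SG − |V_tp| = 2.96 − 0.372 = 2.59 V.
Since V_SD = 2.09 V < V_ov = 2.59 V, the device is in the triode region.
I_D = k_p [V_ov · V_SD − ½ V_SD²] = 2.3 × [2.59 × 2.09 − 0.5 × 2.09²] = 7.42 mA.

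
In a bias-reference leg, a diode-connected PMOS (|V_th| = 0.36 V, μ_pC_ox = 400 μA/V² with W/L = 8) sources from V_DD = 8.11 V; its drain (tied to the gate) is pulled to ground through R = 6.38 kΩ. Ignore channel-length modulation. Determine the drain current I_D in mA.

With gate tied to drain, V_SG = V_SD ≥ V_SG − |V_th|, so the device is in saturation.
k_p = μ_pC_ox · (W/L) = 3.2 mA/V².
KCL at the drain: ½ k_p (V_SG − |V_th|)² = (V_DD − V_SG)/R.
Let x = V_SG − 0.36. Then 10.2 x² + x − 7.75 = 0, giving x = 0.824 V (positive root), so V_SG = 1.18 V.
I_D = (V_DD − V_SG)/R = (8.11 − 1.18) / 6.38 = 1.09 mA.

I_D = 1.09 mA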